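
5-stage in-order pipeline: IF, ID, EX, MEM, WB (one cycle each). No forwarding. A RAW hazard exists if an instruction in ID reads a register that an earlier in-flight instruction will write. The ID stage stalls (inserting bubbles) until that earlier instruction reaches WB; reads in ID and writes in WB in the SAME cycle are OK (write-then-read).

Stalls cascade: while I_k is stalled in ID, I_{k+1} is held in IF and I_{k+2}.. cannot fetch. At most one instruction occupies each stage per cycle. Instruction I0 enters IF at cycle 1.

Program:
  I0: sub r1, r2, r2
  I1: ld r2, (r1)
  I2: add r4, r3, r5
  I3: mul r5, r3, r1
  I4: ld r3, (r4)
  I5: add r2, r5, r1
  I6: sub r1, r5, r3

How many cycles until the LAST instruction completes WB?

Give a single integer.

Answer: 15

Derivation:
I0 sub r1 <- r2,r2: IF@1 ID@2 stall=0 (-) EX@3 MEM@4 WB@5
I1 ld r2 <- r1: IF@2 ID@3 stall=2 (RAW on I0.r1 (WB@5)) EX@6 MEM@7 WB@8
I2 add r4 <- r3,r5: IF@3 ID@6 stall=0 (-) EX@7 MEM@8 WB@9
I3 mul r5 <- r3,r1: IF@6 ID@7 stall=0 (-) EX@8 MEM@9 WB@10
I4 ld r3 <- r4: IF@7 ID@8 stall=1 (RAW on I2.r4 (WB@9)) EX@10 MEM@11 WB@12
I5 add r2 <- r5,r1: IF@8 ID@10 stall=0 (-) EX@11 MEM@12 WB@13
I6 sub r1 <- r5,r3: IF@10 ID@11 stall=1 (RAW on I4.r3 (WB@12)) EX@13 MEM@14 WB@15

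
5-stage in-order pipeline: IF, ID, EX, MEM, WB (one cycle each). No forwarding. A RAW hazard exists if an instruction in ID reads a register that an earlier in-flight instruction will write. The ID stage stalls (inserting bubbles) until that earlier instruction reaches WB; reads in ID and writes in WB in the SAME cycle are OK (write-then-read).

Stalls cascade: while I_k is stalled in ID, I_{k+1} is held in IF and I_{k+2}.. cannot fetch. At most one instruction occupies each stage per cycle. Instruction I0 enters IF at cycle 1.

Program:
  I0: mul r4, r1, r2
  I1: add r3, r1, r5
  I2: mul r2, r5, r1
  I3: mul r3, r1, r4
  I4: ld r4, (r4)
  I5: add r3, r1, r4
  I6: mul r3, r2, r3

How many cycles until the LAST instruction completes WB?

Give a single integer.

Answer: 15

Derivation:
I0 mul r4 <- r1,r2: IF@1 ID@2 stall=0 (-) EX@3 MEM@4 WB@5
I1 add r3 <- r1,r5: IF@2 ID@3 stall=0 (-) EX@4 MEM@5 WB@6
I2 mul r2 <- r5,r1: IF@3 ID@4 stall=0 (-) EX@5 MEM@6 WB@7
I3 mul r3 <- r1,r4: IF@4 ID@5 stall=0 (-) EX@6 MEM@7 WB@8
I4 ld r4 <- r4: IF@5 ID@6 stall=0 (-) EX@7 MEM@8 WB@9
I5 add r3 <- r1,r4: IF@6 ID@7 stall=2 (RAW on I4.r4 (WB@9)) EX@10 MEM@11 WB@12
I6 mul r3 <- r2,r3: IF@7 ID@10 stall=2 (RAW on I5.r3 (WB@12)) EX@13 MEM@14 WB@15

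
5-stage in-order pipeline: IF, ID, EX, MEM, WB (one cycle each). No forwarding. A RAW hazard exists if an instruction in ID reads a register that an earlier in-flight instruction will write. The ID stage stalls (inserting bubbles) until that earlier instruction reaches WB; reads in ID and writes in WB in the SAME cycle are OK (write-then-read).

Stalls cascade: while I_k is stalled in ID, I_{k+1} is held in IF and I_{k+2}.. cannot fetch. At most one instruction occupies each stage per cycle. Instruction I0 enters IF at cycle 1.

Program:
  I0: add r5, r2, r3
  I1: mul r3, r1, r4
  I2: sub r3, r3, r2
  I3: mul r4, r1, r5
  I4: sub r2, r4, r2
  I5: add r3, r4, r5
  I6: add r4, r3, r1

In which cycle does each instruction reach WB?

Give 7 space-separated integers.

Answer: 5 6 9 10 13 14 17

Derivation:
I0 add r5 <- r2,r3: IF@1 ID@2 stall=0 (-) EX@3 MEM@4 WB@5
I1 mul r3 <- r1,r4: IF@2 ID@3 stall=0 (-) EX@4 MEM@5 WB@6
I2 sub r3 <- r3,r2: IF@3 ID@4 stall=2 (RAW on I1.r3 (WB@6)) EX@7 MEM@8 WB@9
I3 mul r4 <- r1,r5: IF@4 ID@7 stall=0 (-) EX@8 MEM@9 WB@10
I4 sub r2 <- r4,r2: IF@7 ID@8 stall=2 (RAW on I3.r4 (WB@10)) EX@11 MEM@12 WB@13
I5 add r3 <- r4,r5: IF@8 ID@11 stall=0 (-) EX@12 MEM@13 WB@14
I6 add r4 <- r3,r1: IF@11 ID@12 stall=2 (RAW on I5.r3 (WB@14)) EX@15 MEM@16 WB@17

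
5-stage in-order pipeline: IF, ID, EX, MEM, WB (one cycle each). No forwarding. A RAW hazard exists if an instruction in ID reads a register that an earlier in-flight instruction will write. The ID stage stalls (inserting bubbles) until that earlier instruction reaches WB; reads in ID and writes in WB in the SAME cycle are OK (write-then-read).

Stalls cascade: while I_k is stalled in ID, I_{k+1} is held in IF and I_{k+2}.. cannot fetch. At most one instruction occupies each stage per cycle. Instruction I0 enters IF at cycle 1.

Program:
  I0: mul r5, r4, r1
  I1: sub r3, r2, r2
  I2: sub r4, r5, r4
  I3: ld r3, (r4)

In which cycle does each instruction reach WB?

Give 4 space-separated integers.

I0 mul r5 <- r4,r1: IF@1 ID@2 stall=0 (-) EX@3 MEM@4 WB@5
I1 sub r3 <- r2,r2: IF@2 ID@3 stall=0 (-) EX@4 MEM@5 WB@6
I2 sub r4 <- r5,r4: IF@3 ID@4 stall=1 (RAW on I0.r5 (WB@5)) EX@6 MEM@7 WB@8
I3 ld r3 <- r4: IF@4 ID@6 stall=2 (RAW on I2.r4 (WB@8)) EX@9 MEM@10 WB@11

Answer: 5 6 8 11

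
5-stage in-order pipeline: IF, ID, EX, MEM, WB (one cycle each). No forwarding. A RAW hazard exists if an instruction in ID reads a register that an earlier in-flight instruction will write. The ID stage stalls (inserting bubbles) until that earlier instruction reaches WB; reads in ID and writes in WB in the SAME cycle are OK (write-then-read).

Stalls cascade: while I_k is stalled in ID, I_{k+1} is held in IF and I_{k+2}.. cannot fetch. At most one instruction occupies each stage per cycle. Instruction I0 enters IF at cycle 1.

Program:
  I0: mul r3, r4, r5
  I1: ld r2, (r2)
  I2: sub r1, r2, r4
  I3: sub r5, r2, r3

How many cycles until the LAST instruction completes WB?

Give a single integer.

I0 mul r3 <- r4,r5: IF@1 ID@2 stall=0 (-) EX@3 MEM@4 WB@5
I1 ld r2 <- r2: IF@2 ID@3 stall=0 (-) EX@4 MEM@5 WB@6
I2 sub r1 <- r2,r4: IF@3 ID@4 stall=2 (RAW on I1.r2 (WB@6)) EX@7 MEM@8 WB@9
I3 sub r5 <- r2,r3: IF@4 ID@7 stall=0 (-) EX@8 MEM@9 WB@10

Answer: 10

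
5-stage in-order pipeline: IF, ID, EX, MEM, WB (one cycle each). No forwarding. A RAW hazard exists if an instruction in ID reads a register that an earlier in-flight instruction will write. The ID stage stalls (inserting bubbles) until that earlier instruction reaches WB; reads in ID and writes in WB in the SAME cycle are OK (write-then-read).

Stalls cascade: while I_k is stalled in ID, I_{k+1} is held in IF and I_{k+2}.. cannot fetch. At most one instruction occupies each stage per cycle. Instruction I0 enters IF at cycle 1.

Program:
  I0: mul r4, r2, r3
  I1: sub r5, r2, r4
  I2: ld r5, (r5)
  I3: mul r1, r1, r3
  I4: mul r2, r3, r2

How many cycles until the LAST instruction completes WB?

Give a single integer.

I0 mul r4 <- r2,r3: IF@1 ID@2 stall=0 (-) EX@3 MEM@4 WB@5
I1 sub r5 <- r2,r4: IF@2 ID@3 stall=2 (RAW on I0.r4 (WB@5)) EX@6 MEM@7 WB@8
I2 ld r5 <- r5: IF@3 ID@6 stall=2 (RAW on I1.r5 (WB@8)) EX@9 MEM@10 WB@11
I3 mul r1 <- r1,r3: IF@6 ID@9 stall=0 (-) EX@10 MEM@11 WB@12
I4 mul r2 <- r3,r2: IF@9 ID@10 stall=0 (-) EX@11 MEM@12 WB@13

Answer: 13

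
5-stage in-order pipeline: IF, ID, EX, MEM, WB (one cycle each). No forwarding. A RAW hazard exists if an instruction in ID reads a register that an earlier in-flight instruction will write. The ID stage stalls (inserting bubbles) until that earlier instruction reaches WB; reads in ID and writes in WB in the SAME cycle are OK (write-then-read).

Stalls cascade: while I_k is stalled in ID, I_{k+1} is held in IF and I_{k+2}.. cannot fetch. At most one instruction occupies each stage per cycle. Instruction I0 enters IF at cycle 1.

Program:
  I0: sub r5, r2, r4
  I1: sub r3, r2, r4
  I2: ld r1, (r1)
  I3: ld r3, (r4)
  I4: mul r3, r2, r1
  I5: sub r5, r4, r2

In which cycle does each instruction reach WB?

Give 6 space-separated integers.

I0 sub r5 <- r2,r4: IF@1 ID@2 stall=0 (-) EX@3 MEM@4 WB@5
I1 sub r3 <- r2,r4: IF@2 ID@3 stall=0 (-) EX@4 MEM@5 WB@6
I2 ld r1 <- r1: IF@3 ID@4 stall=0 (-) EX@5 MEM@6 WB@7
I3 ld r3 <- r4: IF@4 ID@5 stall=0 (-) EX@6 MEM@7 WB@8
I4 mul r3 <- r2,r1: IF@5 ID@6 stall=1 (RAW on I2.r1 (WB@7)) EX@8 MEM@9 WB@10
I5 sub r5 <- r4,r2: IF@6 ID@8 stall=0 (-) EX@9 MEM@10 WB@11

Answer: 5 6 7 8 10 11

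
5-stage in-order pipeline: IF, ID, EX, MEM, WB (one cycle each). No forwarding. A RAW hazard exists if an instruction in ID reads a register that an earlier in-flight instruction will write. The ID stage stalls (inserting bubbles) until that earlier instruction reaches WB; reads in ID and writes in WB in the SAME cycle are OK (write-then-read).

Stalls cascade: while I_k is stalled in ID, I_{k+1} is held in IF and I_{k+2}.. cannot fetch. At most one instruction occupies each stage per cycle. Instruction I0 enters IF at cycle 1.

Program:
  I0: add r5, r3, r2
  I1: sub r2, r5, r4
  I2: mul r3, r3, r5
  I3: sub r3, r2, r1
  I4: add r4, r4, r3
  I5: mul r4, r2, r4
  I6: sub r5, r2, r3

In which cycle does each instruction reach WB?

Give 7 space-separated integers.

I0 add r5 <- r3,r2: IF@1 ID@2 stall=0 (-) EX@3 MEM@4 WB@5
I1 sub r2 <- r5,r4: IF@2 ID@3 stall=2 (RAW on I0.r5 (WB@5)) EX@6 MEM@7 WB@8
I2 mul r3 <- r3,r5: IF@3 ID@6 stall=0 (-) EX@7 MEM@8 WB@9
I3 sub r3 <- r2,r1: IF@6 ID@7 stall=1 (RAW on I1.r2 (WB@8)) EX@9 MEM@10 WB@11
I4 add r4 <- r4,r3: IF@7 ID@9 stall=2 (RAW on I3.r3 (WB@11)) EX@12 MEM@13 WB@14
I5 mul r4 <- r2,r4: IF@9 ID@12 stall=2 (RAW on I4.r4 (WB@14)) EX@15 MEM@16 WB@17
I6 sub r5 <- r2,r3: IF@12 ID@15 stall=0 (-) EX@16 MEM@17 WB@18

Answer: 5 8 9 11 14 17 18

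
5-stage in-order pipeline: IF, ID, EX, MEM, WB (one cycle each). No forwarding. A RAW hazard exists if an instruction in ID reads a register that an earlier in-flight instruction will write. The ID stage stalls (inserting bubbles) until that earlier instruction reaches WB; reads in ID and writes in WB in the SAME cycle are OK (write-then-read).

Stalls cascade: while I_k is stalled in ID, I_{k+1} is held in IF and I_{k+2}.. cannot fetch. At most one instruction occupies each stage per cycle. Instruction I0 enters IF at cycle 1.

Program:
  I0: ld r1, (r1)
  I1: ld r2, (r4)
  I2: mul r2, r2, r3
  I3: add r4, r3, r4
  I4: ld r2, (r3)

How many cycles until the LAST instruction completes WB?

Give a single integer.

I0 ld r1 <- r1: IF@1 ID@2 stall=0 (-) EX@3 MEM@4 WB@5
I1 ld r2 <- r4: IF@2 ID@3 stall=0 (-) EX@4 MEM@5 WB@6
I2 mul r2 <- r2,r3: IF@3 ID@4 stall=2 (RAW on I1.r2 (WB@6)) EX@7 MEM@8 WB@9
I3 add r4 <- r3,r4: IF@4 ID@7 stall=0 (-) EX@8 MEM@9 WB@10
I4 ld r2 <- r3: IF@7 ID@8 stall=0 (-) EX@9 MEM@10 WB@11

Answer: 11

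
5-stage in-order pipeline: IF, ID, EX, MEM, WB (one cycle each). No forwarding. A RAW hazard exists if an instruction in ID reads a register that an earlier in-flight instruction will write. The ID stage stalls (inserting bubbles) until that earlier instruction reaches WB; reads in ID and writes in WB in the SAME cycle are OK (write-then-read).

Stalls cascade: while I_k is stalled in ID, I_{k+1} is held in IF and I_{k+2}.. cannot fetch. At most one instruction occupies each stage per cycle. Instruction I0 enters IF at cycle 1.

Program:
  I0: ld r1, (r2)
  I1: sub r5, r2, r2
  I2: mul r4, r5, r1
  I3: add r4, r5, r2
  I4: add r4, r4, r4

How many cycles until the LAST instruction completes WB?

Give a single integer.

Answer: 13

Derivation:
I0 ld r1 <- r2: IF@1 ID@2 stall=0 (-) EX@3 MEM@4 WB@5
I1 sub r5 <- r2,r2: IF@2 ID@3 stall=0 (-) EX@4 MEM@5 WB@6
I2 mul r4 <- r5,r1: IF@3 ID@4 stall=2 (RAW on I1.r5 (WB@6)) EX@7 MEM@8 WB@9
I3 add r4 <- r5,r2: IF@4 ID@7 stall=0 (-) EX@8 MEM@9 WB@10
I4 add r4 <- r4,r4: IF@7 ID@8 stall=2 (RAW on I3.r4 (WB@10)) EX@11 MEM@12 WB@13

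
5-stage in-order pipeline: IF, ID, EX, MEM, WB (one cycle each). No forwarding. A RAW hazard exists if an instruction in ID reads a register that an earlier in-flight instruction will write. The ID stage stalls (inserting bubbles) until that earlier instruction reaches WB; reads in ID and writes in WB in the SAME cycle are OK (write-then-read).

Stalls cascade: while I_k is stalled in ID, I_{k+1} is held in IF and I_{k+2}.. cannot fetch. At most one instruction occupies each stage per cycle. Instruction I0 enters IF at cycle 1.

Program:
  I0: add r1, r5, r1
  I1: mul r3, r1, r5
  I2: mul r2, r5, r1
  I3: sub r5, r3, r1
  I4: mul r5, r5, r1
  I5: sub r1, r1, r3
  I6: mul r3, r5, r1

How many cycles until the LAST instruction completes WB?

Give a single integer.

Answer: 18

Derivation:
I0 add r1 <- r5,r1: IF@1 ID@2 stall=0 (-) EX@3 MEM@4 WB@5
I1 mul r3 <- r1,r5: IF@2 ID@3 stall=2 (RAW on I0.r1 (WB@5)) EX@6 MEM@7 WB@8
I2 mul r2 <- r5,r1: IF@3 ID@6 stall=0 (-) EX@7 MEM@8 WB@9
I3 sub r5 <- r3,r1: IF@6 ID@7 stall=1 (RAW on I1.r3 (WB@8)) EX@9 MEM@10 WB@11
I4 mul r5 <- r5,r1: IF@7 ID@9 stall=2 (RAW on I3.r5 (WB@11)) EX@12 MEM@13 WB@14
I5 sub r1 <- r1,r3: IF@9 ID@12 stall=0 (-) EX@13 MEM@14 WB@15
I6 mul r3 <- r5,r1: IF@12 ID@13 stall=2 (RAW on I5.r1 (WB@15)) EX@16 MEM@17 WB@18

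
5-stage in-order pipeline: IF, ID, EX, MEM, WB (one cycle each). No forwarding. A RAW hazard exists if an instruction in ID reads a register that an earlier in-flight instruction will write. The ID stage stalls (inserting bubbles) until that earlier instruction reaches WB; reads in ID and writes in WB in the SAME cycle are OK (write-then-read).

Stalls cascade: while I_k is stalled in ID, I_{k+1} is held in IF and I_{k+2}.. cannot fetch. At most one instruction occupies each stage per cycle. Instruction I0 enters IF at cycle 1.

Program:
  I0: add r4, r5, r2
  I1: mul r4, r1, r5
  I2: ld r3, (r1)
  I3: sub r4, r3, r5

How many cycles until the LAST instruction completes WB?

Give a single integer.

I0 add r4 <- r5,r2: IF@1 ID@2 stall=0 (-) EX@3 MEM@4 WB@5
I1 mul r4 <- r1,r5: IF@2 ID@3 stall=0 (-) EX@4 MEM@5 WB@6
I2 ld r3 <- r1: IF@3 ID@4 stall=0 (-) EX@5 MEM@6 WB@7
I3 sub r4 <- r3,r5: IF@4 ID@5 stall=2 (RAW on I2.r3 (WB@7)) EX@8 MEM@9 WB@10

Answer: 10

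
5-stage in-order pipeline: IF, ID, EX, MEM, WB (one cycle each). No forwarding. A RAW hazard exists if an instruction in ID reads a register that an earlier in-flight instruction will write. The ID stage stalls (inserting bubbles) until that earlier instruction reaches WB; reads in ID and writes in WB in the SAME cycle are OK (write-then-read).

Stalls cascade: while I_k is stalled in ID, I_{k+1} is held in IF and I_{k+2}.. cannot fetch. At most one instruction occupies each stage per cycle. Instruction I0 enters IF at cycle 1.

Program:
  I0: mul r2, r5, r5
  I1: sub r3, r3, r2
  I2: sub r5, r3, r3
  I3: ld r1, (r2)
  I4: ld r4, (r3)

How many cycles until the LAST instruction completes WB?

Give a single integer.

Answer: 13

Derivation:
I0 mul r2 <- r5,r5: IF@1 ID@2 stall=0 (-) EX@3 MEM@4 WB@5
I1 sub r3 <- r3,r2: IF@2 ID@3 stall=2 (RAW on I0.r2 (WB@5)) EX@6 MEM@7 WB@8
I2 sub r5 <- r3,r3: IF@3 ID@6 stall=2 (RAW on I1.r3 (WB@8)) EX@9 MEM@10 WB@11
I3 ld r1 <- r2: IF@6 ID@9 stall=0 (-) EX@10 MEM@11 WB@12
I4 ld r4 <- r3: IF@9 ID@10 stall=0 (-) EX@11 MEM@12 WB@13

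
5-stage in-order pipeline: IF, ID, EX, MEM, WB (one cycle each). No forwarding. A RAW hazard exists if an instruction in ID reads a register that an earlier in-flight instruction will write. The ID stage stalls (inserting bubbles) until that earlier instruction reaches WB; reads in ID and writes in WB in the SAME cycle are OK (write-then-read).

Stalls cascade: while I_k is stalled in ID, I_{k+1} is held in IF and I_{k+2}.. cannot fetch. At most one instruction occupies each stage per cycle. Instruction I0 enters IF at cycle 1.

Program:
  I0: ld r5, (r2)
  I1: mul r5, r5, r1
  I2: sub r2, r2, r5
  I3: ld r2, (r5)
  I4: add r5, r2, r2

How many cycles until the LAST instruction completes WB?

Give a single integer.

I0 ld r5 <- r2: IF@1 ID@2 stall=0 (-) EX@3 MEM@4 WB@5
I1 mul r5 <- r5,r1: IF@2 ID@3 stall=2 (RAW on I0.r5 (WB@5)) EX@6 MEM@7 WB@8
I2 sub r2 <- r2,r5: IF@3 ID@6 stall=2 (RAW on I1.r5 (WB@8)) EX@9 MEM@10 WB@11
I3 ld r2 <- r5: IF@6 ID@9 stall=0 (-) EX@10 MEM@11 WB@12
I4 add r5 <- r2,r2: IF@9 ID@10 stall=2 (RAW on I3.r2 (WB@12)) EX@13 MEM@14 WB@15

Answer: 15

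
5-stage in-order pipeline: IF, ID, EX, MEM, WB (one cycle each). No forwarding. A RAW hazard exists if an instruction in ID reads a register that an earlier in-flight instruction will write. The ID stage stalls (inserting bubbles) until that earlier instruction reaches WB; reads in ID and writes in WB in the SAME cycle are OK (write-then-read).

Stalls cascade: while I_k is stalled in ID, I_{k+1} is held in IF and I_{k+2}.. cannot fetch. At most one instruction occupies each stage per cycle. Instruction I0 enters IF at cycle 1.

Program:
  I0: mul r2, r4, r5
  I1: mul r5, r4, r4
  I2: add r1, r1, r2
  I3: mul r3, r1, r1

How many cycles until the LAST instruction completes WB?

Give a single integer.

I0 mul r2 <- r4,r5: IF@1 ID@2 stall=0 (-) EX@3 MEM@4 WB@5
I1 mul r5 <- r4,r4: IF@2 ID@3 stall=0 (-) EX@4 MEM@5 WB@6
I2 add r1 <- r1,r2: IF@3 ID@4 stall=1 (RAW on I0.r2 (WB@5)) EX@6 MEM@7 WB@8
I3 mul r3 <- r1,r1: IF@4 ID@6 stall=2 (RAW on I2.r1 (WB@8)) EX@9 MEM@10 WB@11

Answer: 11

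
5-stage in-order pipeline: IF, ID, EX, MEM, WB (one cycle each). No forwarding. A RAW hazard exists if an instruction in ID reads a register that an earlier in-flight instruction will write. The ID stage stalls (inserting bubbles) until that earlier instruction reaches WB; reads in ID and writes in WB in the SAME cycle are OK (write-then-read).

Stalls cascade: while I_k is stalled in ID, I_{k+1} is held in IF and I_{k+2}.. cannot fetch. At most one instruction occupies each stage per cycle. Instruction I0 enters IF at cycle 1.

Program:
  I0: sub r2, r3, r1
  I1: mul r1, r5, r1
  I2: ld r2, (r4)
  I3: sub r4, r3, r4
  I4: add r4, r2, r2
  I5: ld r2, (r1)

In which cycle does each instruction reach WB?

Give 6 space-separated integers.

Answer: 5 6 7 8 10 11

Derivation:
I0 sub r2 <- r3,r1: IF@1 ID@2 stall=0 (-) EX@3 MEM@4 WB@5
I1 mul r1 <- r5,r1: IF@2 ID@3 stall=0 (-) EX@4 MEM@5 WB@6
I2 ld r2 <- r4: IF@3 ID@4 stall=0 (-) EX@5 MEM@6 WB@7
I3 sub r4 <- r3,r4: IF@4 ID@5 stall=0 (-) EX@6 MEM@7 WB@8
I4 add r4 <- r2,r2: IF@5 ID@6 stall=1 (RAW on I2.r2 (WB@7)) EX@8 MEM@9 WB@10
I5 ld r2 <- r1: IF@6 ID@8 stall=0 (-) EX@9 MEM@10 WB@11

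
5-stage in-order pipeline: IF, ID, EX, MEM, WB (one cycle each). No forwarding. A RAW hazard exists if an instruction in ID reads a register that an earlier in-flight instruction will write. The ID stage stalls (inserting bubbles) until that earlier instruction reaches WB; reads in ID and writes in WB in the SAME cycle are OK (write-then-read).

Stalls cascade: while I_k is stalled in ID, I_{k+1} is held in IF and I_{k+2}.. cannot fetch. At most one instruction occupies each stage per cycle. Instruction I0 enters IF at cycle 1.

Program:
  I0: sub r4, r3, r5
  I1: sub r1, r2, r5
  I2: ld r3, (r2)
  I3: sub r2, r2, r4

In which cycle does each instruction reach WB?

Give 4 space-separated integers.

I0 sub r4 <- r3,r5: IF@1 ID@2 stall=0 (-) EX@3 MEM@4 WB@5
I1 sub r1 <- r2,r5: IF@2 ID@3 stall=0 (-) EX@4 MEM@5 WB@6
I2 ld r3 <- r2: IF@3 ID@4 stall=0 (-) EX@5 MEM@6 WB@7
I3 sub r2 <- r2,r4: IF@4 ID@5 stall=0 (-) EX@6 MEM@7 WB@8

Answer: 5 6 7 8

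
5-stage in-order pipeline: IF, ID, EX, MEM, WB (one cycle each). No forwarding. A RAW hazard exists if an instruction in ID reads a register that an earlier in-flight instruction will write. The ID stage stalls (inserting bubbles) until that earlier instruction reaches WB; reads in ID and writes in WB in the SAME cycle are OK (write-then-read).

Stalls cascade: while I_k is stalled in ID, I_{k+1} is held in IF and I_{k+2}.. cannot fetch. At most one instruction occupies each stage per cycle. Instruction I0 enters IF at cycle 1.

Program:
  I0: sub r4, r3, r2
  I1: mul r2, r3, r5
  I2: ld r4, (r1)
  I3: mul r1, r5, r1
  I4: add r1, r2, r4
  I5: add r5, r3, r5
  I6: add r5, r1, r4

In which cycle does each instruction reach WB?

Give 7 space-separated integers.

Answer: 5 6 7 8 10 11 13

Derivation:
I0 sub r4 <- r3,r2: IF@1 ID@2 stall=0 (-) EX@3 MEM@4 WB@5
I1 mul r2 <- r3,r5: IF@2 ID@3 stall=0 (-) EX@4 MEM@5 WB@6
I2 ld r4 <- r1: IF@3 ID@4 stall=0 (-) EX@5 MEM@6 WB@7
I3 mul r1 <- r5,r1: IF@4 ID@5 stall=0 (-) EX@6 MEM@7 WB@8
I4 add r1 <- r2,r4: IF@5 ID@6 stall=1 (RAW on I2.r4 (WB@7)) EX@8 MEM@9 WB@10
I5 add r5 <- r3,r5: IF@6 ID@8 stall=0 (-) EX@9 MEM@10 WB@11
I6 add r5 <- r1,r4: IF@8 ID@9 stall=1 (RAW on I4.r1 (WB@10)) EX@11 MEM@12 WB@13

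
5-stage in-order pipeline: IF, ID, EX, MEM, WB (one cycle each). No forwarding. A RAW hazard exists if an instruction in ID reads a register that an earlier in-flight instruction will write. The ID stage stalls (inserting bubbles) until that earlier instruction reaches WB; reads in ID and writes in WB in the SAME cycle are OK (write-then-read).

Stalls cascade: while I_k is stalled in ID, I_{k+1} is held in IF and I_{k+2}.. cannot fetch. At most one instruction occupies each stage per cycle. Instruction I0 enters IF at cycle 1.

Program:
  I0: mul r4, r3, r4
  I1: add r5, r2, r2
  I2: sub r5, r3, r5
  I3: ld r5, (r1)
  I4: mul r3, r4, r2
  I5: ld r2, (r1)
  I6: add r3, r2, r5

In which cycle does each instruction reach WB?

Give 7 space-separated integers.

Answer: 5 6 9 10 11 12 15

Derivation:
I0 mul r4 <- r3,r4: IF@1 ID@2 stall=0 (-) EX@3 MEM@4 WB@5
I1 add r5 <- r2,r2: IF@2 ID@3 stall=0 (-) EX@4 MEM@5 WB@6
I2 sub r5 <- r3,r5: IF@3 ID@4 stall=2 (RAW on I1.r5 (WB@6)) EX@7 MEM@8 WB@9
I3 ld r5 <- r1: IF@4 ID@7 stall=0 (-) EX@8 MEM@9 WB@10
I4 mul r3 <- r4,r2: IF@7 ID@8 stall=0 (-) EX@9 MEM@10 WB@11
I5 ld r2 <- r1: IF@8 ID@9 stall=0 (-) EX@10 MEM@11 WB@12
I6 add r3 <- r2,r5: IF@9 ID@10 stall=2 (RAW on I5.r2 (WB@12)) EX@13 MEM@14 WB@15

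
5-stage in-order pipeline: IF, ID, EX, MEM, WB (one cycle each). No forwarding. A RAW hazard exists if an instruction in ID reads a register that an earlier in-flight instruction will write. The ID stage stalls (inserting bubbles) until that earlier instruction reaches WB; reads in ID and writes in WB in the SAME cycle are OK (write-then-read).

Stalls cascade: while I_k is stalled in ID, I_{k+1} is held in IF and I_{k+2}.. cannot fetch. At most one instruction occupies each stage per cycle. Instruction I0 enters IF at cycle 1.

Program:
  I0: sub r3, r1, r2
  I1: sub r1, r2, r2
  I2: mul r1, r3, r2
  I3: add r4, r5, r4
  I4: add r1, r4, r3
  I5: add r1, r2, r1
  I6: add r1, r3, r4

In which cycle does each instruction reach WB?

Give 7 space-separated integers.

Answer: 5 6 8 9 12 15 16

Derivation:
I0 sub r3 <- r1,r2: IF@1 ID@2 stall=0 (-) EX@3 MEM@4 WB@5
I1 sub r1 <- r2,r2: IF@2 ID@3 stall=0 (-) EX@4 MEM@5 WB@6
I2 mul r1 <- r3,r2: IF@3 ID@4 stall=1 (RAW on I0.r3 (WB@5)) EX@6 MEM@7 WB@8
I3 add r4 <- r5,r4: IF@4 ID@6 stall=0 (-) EX@7 MEM@8 WB@9
I4 add r1 <- r4,r3: IF@6 ID@7 stall=2 (RAW on I3.r4 (WB@9)) EX@10 MEM@11 WB@12
I5 add r1 <- r2,r1: IF@7 ID@10 stall=2 (RAW on I4.r1 (WB@12)) EX@13 MEM@14 WB@15
I6 add r1 <- r3,r4: IF@10 ID@13 stall=0 (-) EX@14 MEM@15 WB@16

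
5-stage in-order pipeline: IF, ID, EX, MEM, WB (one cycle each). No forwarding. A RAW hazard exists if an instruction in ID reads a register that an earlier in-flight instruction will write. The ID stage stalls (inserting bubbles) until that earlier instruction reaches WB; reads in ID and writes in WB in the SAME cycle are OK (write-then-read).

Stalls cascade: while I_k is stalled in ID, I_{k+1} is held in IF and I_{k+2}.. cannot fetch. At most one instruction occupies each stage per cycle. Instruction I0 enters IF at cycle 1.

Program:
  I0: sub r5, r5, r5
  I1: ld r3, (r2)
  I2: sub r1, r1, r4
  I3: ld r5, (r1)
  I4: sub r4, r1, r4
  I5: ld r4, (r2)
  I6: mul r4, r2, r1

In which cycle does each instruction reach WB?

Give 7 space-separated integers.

Answer: 5 6 7 10 11 12 13

Derivation:
I0 sub r5 <- r5,r5: IF@1 ID@2 stall=0 (-) EX@3 MEM@4 WB@5
I1 ld r3 <- r2: IF@2 ID@3 stall=0 (-) EX@4 MEM@5 WB@6
I2 sub r1 <- r1,r4: IF@3 ID@4 stall=0 (-) EX@5 MEM@6 WB@7
I3 ld r5 <- r1: IF@4 ID@5 stall=2 (RAW on I2.r1 (WB@7)) EX@8 MEM@9 WB@10
I4 sub r4 <- r1,r4: IF@5 ID@8 stall=0 (-) EX@9 MEM@10 WB@11
I5 ld r4 <- r2: IF@8 ID@9 stall=0 (-) EX@10 MEM@11 WB@12
I6 mul r4 <- r2,r1: IF@9 ID@10 stall=0 (-) EX@11 MEM@12 WB@13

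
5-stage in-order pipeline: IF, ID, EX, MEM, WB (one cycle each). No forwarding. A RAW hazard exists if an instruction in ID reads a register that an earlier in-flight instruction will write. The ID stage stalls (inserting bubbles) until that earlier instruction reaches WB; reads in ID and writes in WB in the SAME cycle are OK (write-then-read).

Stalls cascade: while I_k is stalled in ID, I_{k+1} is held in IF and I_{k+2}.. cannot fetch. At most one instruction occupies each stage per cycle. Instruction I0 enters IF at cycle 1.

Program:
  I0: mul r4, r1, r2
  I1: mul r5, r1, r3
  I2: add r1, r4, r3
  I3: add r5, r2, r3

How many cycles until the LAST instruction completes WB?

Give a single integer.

Answer: 9

Derivation:
I0 mul r4 <- r1,r2: IF@1 ID@2 stall=0 (-) EX@3 MEM@4 WB@5
I1 mul r5 <- r1,r3: IF@2 ID@3 stall=0 (-) EX@4 MEM@5 WB@6
I2 add r1 <- r4,r3: IF@3 ID@4 stall=1 (RAW on I0.r4 (WB@5)) EX@6 MEM@7 WB@8
I3 add r5 <- r2,r3: IF@4 ID@6 stall=0 (-) EX@7 MEM@8 WB@9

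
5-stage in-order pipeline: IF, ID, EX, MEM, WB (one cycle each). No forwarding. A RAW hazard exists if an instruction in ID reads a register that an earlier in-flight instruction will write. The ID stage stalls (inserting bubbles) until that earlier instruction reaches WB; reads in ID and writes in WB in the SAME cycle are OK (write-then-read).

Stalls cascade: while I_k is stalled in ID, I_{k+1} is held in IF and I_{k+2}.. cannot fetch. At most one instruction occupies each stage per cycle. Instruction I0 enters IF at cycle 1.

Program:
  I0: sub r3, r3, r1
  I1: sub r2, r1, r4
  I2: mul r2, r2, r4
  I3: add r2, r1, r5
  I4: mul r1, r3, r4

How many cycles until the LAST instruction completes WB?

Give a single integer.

I0 sub r3 <- r3,r1: IF@1 ID@2 stall=0 (-) EX@3 MEM@4 WB@5
I1 sub r2 <- r1,r4: IF@2 ID@3 stall=0 (-) EX@4 MEM@5 WB@6
I2 mul r2 <- r2,r4: IF@3 ID@4 stall=2 (RAW on I1.r2 (WB@6)) EX@7 MEM@8 WB@9
I3 add r2 <- r1,r5: IF@4 ID@7 stall=0 (-) EX@8 MEM@9 WB@10
I4 mul r1 <- r3,r4: IF@7 ID@8 stall=0 (-) EX@9 MEM@10 WB@11

Answer: 11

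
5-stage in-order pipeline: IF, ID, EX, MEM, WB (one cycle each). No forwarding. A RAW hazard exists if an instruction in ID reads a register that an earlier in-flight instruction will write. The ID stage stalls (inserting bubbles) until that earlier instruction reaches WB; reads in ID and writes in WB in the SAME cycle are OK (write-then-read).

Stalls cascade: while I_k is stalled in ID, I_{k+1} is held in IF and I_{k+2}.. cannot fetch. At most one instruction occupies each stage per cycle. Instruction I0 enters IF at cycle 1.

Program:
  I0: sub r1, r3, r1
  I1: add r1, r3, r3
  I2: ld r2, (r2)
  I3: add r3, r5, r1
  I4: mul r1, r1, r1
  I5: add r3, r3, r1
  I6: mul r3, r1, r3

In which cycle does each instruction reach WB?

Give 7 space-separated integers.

I0 sub r1 <- r3,r1: IF@1 ID@2 stall=0 (-) EX@3 MEM@4 WB@5
I1 add r1 <- r3,r3: IF@2 ID@3 stall=0 (-) EX@4 MEM@5 WB@6
I2 ld r2 <- r2: IF@3 ID@4 stall=0 (-) EX@5 MEM@6 WB@7
I3 add r3 <- r5,r1: IF@4 ID@5 stall=1 (RAW on I1.r1 (WB@6)) EX@7 MEM@8 WB@9
I4 mul r1 <- r1,r1: IF@5 ID@7 stall=0 (-) EX@8 MEM@9 WB@10
I5 add r3 <- r3,r1: IF@7 ID@8 stall=2 (RAW on I4.r1 (WB@10)) EX@11 MEM@12 WB@13
I6 mul r3 <- r1,r3: IF@8 ID@11 stall=2 (RAW on I5.r3 (WB@13)) EX@14 MEM@15 WB@16

Answer: 5 6 7 9 10 13 16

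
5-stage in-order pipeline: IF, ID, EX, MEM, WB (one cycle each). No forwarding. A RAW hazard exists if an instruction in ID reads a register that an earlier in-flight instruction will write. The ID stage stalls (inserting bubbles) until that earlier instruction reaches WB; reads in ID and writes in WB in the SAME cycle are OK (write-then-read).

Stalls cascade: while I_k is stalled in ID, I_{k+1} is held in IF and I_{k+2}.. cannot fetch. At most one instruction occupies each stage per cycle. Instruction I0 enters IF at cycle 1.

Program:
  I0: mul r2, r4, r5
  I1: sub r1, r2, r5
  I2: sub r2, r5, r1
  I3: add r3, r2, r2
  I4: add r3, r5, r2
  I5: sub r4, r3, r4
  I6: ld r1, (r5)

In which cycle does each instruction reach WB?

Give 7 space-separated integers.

I0 mul r2 <- r4,r5: IF@1 ID@2 stall=0 (-) EX@3 MEM@4 WB@5
I1 sub r1 <- r2,r5: IF@2 ID@3 stall=2 (RAW on I0.r2 (WB@5)) EX@6 MEM@7 WB@8
I2 sub r2 <- r5,r1: IF@3 ID@6 stall=2 (RAW on I1.r1 (WB@8)) EX@9 MEM@10 WB@11
I3 add r3 <- r2,r2: IF@6 ID@9 stall=2 (RAW on I2.r2 (WB@11)) EX@12 MEM@13 WB@14
I4 add r3 <- r5,r2: IF@9 ID@12 stall=0 (-) EX@13 MEM@14 WB@15
I5 sub r4 <- r3,r4: IF@12 ID@13 stall=2 (RAW on I4.r3 (WB@15)) EX@16 MEM@17 WB@18
I6 ld r1 <- r5: IF@13 ID@16 stall=0 (-) EX@17 MEM@18 WB@19

Answer: 5 8 11 14 15 18 19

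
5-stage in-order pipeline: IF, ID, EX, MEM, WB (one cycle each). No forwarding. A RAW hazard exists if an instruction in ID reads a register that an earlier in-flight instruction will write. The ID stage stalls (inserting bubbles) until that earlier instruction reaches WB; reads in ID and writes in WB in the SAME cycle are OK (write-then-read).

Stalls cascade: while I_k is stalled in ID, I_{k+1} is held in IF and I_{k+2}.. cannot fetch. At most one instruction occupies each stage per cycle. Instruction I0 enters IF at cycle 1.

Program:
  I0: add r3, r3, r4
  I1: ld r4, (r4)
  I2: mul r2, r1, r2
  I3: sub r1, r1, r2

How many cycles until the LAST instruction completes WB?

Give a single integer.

I0 add r3 <- r3,r4: IF@1 ID@2 stall=0 (-) EX@3 MEM@4 WB@5
I1 ld r4 <- r4: IF@2 ID@3 stall=0 (-) EX@4 MEM@5 WB@6
I2 mul r2 <- r1,r2: IF@3 ID@4 stall=0 (-) EX@5 MEM@6 WB@7
I3 sub r1 <- r1,r2: IF@4 ID@5 stall=2 (RAW on I2.r2 (WB@7)) EX@8 MEM@9 WB@10

Answer: 10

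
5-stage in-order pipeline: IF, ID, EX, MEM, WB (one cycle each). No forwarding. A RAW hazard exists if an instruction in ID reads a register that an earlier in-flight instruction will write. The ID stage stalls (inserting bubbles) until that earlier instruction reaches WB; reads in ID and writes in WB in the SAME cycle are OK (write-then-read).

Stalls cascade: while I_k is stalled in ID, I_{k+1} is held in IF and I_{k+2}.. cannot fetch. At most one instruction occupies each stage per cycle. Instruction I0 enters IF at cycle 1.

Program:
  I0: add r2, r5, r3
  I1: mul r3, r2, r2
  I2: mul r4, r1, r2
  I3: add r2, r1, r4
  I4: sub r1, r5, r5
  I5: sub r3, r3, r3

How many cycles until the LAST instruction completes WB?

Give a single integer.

Answer: 14

Derivation:
I0 add r2 <- r5,r3: IF@1 ID@2 stall=0 (-) EX@3 MEM@4 WB@5
I1 mul r3 <- r2,r2: IF@2 ID@3 stall=2 (RAW on I0.r2 (WB@5)) EX@6 MEM@7 WB@8
I2 mul r4 <- r1,r2: IF@3 ID@6 stall=0 (-) EX@7 MEM@8 WB@9
I3 add r2 <- r1,r4: IF@6 ID@7 stall=2 (RAW on I2.r4 (WB@9)) EX@10 MEM@11 WB@12
I4 sub r1 <- r5,r5: IF@7 ID@10 stall=0 (-) EX@11 MEM@12 WB@13
I5 sub r3 <- r3,r3: IF@10 ID@11 stall=0 (-) EX@12 MEM@13 WB@14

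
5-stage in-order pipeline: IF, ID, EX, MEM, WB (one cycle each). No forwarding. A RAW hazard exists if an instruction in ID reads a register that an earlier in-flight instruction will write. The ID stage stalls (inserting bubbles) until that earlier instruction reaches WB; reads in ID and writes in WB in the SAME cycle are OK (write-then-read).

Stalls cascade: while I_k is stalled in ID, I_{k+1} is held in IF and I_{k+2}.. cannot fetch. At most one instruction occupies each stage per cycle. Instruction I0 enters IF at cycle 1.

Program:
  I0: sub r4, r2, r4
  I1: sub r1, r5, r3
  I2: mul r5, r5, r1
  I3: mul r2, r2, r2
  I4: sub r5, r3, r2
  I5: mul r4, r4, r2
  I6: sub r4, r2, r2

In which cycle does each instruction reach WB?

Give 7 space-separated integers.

Answer: 5 6 9 10 13 14 15

Derivation:
I0 sub r4 <- r2,r4: IF@1 ID@2 stall=0 (-) EX@3 MEM@4 WB@5
I1 sub r1 <- r5,r3: IF@2 ID@3 stall=0 (-) EX@4 MEM@5 WB@6
I2 mul r5 <- r5,r1: IF@3 ID@4 stall=2 (RAW on I1.r1 (WB@6)) EX@7 MEM@8 WB@9
I3 mul r2 <- r2,r2: IF@4 ID@7 stall=0 (-) EX@8 MEM@9 WB@10
I4 sub r5 <- r3,r2: IF@7 ID@8 stall=2 (RAW on I3.r2 (WB@10)) EX@11 MEM@12 WB@13
I5 mul r4 <- r4,r2: IF@8 ID@11 stall=0 (-) EX@12 MEM@13 WB@14
I6 sub r4 <- r2,r2: IF@11 ID@12 stall=0 (-) EX@13 MEM@14 WB@15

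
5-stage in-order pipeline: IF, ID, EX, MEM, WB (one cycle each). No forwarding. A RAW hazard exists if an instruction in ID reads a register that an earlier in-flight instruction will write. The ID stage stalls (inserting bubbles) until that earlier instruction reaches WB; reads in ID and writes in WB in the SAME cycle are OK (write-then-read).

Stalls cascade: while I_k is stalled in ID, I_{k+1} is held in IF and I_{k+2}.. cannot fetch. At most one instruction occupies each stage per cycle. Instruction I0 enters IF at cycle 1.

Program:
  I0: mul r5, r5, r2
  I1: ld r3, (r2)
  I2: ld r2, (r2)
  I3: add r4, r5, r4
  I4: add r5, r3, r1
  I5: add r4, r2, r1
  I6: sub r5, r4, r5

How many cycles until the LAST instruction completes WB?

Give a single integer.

Answer: 13

Derivation:
I0 mul r5 <- r5,r2: IF@1 ID@2 stall=0 (-) EX@3 MEM@4 WB@5
I1 ld r3 <- r2: IF@2 ID@3 stall=0 (-) EX@4 MEM@5 WB@6
I2 ld r2 <- r2: IF@3 ID@4 stall=0 (-) EX@5 MEM@6 WB@7
I3 add r4 <- r5,r4: IF@4 ID@5 stall=0 (-) EX@6 MEM@7 WB@8
I4 add r5 <- r3,r1: IF@5 ID@6 stall=0 (-) EX@7 MEM@8 WB@9
I5 add r4 <- r2,r1: IF@6 ID@7 stall=0 (-) EX@8 MEM@9 WB@10
I6 sub r5 <- r4,r5: IF@7 ID@8 stall=2 (RAW on I5.r4 (WB@10)) EX@11 MEM@12 WB@13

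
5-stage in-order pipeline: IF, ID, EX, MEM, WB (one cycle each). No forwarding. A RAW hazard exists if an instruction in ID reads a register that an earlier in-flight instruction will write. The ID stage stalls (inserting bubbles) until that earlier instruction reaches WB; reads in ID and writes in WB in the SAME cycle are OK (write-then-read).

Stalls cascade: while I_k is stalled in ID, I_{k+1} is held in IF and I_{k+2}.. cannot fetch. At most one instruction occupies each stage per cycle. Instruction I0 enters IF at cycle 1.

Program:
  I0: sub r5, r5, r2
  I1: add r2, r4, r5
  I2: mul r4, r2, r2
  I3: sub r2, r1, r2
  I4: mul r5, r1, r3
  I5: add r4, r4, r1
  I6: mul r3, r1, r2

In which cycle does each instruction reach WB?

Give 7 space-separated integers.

Answer: 5 8 11 12 13 14 15

Derivation:
I0 sub r5 <- r5,r2: IF@1 ID@2 stall=0 (-) EX@3 MEM@4 WB@5
I1 add r2 <- r4,r5: IF@2 ID@3 stall=2 (RAW on I0.r5 (WB@5)) EX@6 MEM@7 WB@8
I2 mul r4 <- r2,r2: IF@3 ID@6 stall=2 (RAW on I1.r2 (WB@8)) EX@9 MEM@10 WB@11
I3 sub r2 <- r1,r2: IF@6 ID@9 stall=0 (-) EX@10 MEM@11 WB@12
I4 mul r5 <- r1,r3: IF@9 ID@10 stall=0 (-) EX@11 MEM@12 WB@13
I5 add r4 <- r4,r1: IF@10 ID@11 stall=0 (-) EX@12 MEM@13 WB@14
I6 mul r3 <- r1,r2: IF@11 ID@12 stall=0 (-) EX@13 MEM@14 WB@15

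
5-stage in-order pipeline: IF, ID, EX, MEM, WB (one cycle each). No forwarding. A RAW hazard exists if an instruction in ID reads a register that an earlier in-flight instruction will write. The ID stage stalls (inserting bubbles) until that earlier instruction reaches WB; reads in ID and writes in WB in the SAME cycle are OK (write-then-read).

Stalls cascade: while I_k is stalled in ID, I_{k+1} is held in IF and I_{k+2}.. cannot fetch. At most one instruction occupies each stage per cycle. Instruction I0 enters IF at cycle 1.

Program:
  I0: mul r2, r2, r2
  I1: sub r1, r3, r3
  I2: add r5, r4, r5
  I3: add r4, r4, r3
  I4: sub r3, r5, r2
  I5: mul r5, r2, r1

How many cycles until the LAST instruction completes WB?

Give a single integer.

Answer: 11

Derivation:
I0 mul r2 <- r2,r2: IF@1 ID@2 stall=0 (-) EX@3 MEM@4 WB@5
I1 sub r1 <- r3,r3: IF@2 ID@3 stall=0 (-) EX@4 MEM@5 WB@6
I2 add r5 <- r4,r5: IF@3 ID@4 stall=0 (-) EX@5 MEM@6 WB@7
I3 add r4 <- r4,r3: IF@4 ID@5 stall=0 (-) EX@6 MEM@7 WB@8
I4 sub r3 <- r5,r2: IF@5 ID@6 stall=1 (RAW on I2.r5 (WB@7)) EX@8 MEM@9 WB@10
I5 mul r5 <- r2,r1: IF@6 ID@8 stall=0 (-) EX@9 MEM@10 WB@11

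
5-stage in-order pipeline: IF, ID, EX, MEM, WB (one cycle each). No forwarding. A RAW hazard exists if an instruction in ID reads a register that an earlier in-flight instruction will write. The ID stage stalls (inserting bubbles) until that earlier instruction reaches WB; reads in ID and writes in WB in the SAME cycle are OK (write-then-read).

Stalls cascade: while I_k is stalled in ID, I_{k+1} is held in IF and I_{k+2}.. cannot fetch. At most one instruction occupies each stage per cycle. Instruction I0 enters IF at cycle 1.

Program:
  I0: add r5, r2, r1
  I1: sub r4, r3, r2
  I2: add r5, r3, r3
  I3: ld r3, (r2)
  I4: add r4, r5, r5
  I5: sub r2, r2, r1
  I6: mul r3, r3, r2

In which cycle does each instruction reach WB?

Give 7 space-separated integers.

Answer: 5 6 7 8 10 11 14

Derivation:
I0 add r5 <- r2,r1: IF@1 ID@2 stall=0 (-) EX@3 MEM@4 WB@5
I1 sub r4 <- r3,r2: IF@2 ID@3 stall=0 (-) EX@4 MEM@5 WB@6
I2 add r5 <- r3,r3: IF@3 ID@4 stall=0 (-) EX@5 MEM@6 WB@7
I3 ld r3 <- r2: IF@4 ID@5 stall=0 (-) EX@6 MEM@7 WB@8
I4 add r4 <- r5,r5: IF@5 ID@6 stall=1 (RAW on I2.r5 (WB@7)) EX@8 MEM@9 WB@10
I5 sub r2 <- r2,r1: IF@6 ID@8 stall=0 (-) EX@9 MEM@10 WB@11
I6 mul r3 <- r3,r2: IF@8 ID@9 stall=2 (RAW on I5.r2 (WB@11)) EX@12 MEM@13 WB@14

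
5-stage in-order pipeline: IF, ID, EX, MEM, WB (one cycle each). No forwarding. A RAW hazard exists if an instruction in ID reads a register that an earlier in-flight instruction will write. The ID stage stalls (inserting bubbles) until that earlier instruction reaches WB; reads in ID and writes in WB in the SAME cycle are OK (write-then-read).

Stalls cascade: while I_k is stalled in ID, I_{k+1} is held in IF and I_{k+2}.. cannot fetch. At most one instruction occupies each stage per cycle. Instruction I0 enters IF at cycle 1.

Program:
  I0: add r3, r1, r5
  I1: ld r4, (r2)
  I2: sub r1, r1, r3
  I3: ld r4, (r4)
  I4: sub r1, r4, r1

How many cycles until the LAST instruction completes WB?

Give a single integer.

I0 add r3 <- r1,r5: IF@1 ID@2 stall=0 (-) EX@3 MEM@4 WB@5
I1 ld r4 <- r2: IF@2 ID@3 stall=0 (-) EX@4 MEM@5 WB@6
I2 sub r1 <- r1,r3: IF@3 ID@4 stall=1 (RAW on I0.r3 (WB@5)) EX@6 MEM@7 WB@8
I3 ld r4 <- r4: IF@4 ID@6 stall=0 (-) EX@7 MEM@8 WB@9
I4 sub r1 <- r4,r1: IF@6 ID@7 stall=2 (RAW on I3.r4 (WB@9)) EX@10 MEM@11 WB@12

Answer: 12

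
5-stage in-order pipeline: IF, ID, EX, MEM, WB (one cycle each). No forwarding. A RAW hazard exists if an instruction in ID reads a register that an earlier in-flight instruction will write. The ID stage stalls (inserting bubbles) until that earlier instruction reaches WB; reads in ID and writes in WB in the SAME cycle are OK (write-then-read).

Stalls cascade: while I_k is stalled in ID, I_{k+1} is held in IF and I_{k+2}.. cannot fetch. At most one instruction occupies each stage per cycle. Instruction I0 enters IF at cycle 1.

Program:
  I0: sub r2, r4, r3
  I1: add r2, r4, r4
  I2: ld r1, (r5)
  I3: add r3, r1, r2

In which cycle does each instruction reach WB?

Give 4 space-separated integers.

Answer: 5 6 7 10

Derivation:
I0 sub r2 <- r4,r3: IF@1 ID@2 stall=0 (-) EX@3 MEM@4 WB@5
I1 add r2 <- r4,r4: IF@2 ID@3 stall=0 (-) EX@4 MEM@5 WB@6
I2 ld r1 <- r5: IF@3 ID@4 stall=0 (-) EX@5 MEM@6 WB@7
I3 add r3 <- r1,r2: IF@4 ID@5 stall=2 (RAW on I2.r1 (WB@7)) EX@8 MEM@9 WB@10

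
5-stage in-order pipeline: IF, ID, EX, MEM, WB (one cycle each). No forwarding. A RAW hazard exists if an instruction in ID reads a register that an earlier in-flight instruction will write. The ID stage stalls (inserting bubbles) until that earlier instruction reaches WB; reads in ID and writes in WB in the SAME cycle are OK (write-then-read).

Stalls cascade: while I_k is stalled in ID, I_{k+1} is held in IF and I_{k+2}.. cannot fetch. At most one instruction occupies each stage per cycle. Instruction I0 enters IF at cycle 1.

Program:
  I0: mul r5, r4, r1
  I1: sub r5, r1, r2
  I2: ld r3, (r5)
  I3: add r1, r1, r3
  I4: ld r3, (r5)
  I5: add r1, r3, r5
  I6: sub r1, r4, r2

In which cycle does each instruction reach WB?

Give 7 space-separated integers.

I0 mul r5 <- r4,r1: IF@1 ID@2 stall=0 (-) EX@3 MEM@4 WB@5
I1 sub r5 <- r1,r2: IF@2 ID@3 stall=0 (-) EX@4 MEM@5 WB@6
I2 ld r3 <- r5: IF@3 ID@4 stall=2 (RAW on I1.r5 (WB@6)) EX@7 MEM@8 WB@9
I3 add r1 <- r1,r3: IF@4 ID@7 stall=2 (RAW on I2.r3 (WB@9)) EX@10 MEM@11 WB@12
I4 ld r3 <- r5: IF@7 ID@10 stall=0 (-) EX@11 MEM@12 WB@13
I5 add r1 <- r3,r5: IF@10 ID@11 stall=2 (RAW on I4.r3 (WB@13)) EX@14 MEM@15 WB@16
I6 sub r1 <- r4,r2: IF@11 ID@14 stall=0 (-) EX@15 MEM@16 WB@17

Answer: 5 6 9 12 13 16 17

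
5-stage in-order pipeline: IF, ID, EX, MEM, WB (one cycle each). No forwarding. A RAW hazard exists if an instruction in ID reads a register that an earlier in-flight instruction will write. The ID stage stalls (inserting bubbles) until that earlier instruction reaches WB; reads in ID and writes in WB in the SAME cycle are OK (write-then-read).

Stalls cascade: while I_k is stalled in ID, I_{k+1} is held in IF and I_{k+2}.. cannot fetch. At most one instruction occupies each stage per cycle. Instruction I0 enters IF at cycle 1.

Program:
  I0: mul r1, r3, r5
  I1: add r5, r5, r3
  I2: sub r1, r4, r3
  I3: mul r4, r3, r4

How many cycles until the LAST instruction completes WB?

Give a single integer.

Answer: 8

Derivation:
I0 mul r1 <- r3,r5: IF@1 ID@2 stall=0 (-) EX@3 MEM@4 WB@5
I1 add r5 <- r5,r3: IF@2 ID@3 stall=0 (-) EX@4 MEM@5 WB@6
I2 sub r1 <- r4,r3: IF@3 ID@4 stall=0 (-) EX@5 MEM@6 WB@7
I3 mul r4 <- r3,r4: IF@4 ID@5 stall=0 (-) EX@6 MEM@7 WB@8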